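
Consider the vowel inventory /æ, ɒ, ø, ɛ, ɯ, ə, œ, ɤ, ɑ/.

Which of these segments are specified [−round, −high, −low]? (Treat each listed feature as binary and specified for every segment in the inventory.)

Checking each segment against [−round], [−high], [−low]: /ɛ/ (mid front unrounded lax vowel), /ə/ (mid central vowel (schwa)), /ɤ/ (mid back unrounded tense vowel) satisfy every feature; every other segment in the inventory fails at least one.

ɛ, ə, ɤ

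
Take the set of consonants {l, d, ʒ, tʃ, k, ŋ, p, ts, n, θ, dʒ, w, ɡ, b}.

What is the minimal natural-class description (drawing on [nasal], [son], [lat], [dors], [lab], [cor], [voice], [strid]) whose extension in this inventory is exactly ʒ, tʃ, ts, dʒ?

Every target segment is [+strident] and no other inventory member is, so one feature is enough.

[+strid]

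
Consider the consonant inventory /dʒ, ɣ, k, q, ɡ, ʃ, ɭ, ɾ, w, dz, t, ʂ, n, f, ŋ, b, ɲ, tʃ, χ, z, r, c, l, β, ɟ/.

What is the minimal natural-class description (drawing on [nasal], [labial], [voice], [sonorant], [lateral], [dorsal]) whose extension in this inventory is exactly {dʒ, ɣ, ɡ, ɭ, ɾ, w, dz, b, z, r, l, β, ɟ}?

The class [+voice], [−nasal] has exactly /dʒ, ɣ, ɡ, ɭ, ɾ, w, dz, b, z, r, l, β, ɟ/ as its extension in this inventory. No smaller conjunction from the listed features achieves this: [−nasal] alone would also admit /k, q, ʃ, t, …/; [+voice] alone would also admit /n, ŋ, ɲ/; and checking the remaining single features turns up none with this extension.

[+voice, −nasal]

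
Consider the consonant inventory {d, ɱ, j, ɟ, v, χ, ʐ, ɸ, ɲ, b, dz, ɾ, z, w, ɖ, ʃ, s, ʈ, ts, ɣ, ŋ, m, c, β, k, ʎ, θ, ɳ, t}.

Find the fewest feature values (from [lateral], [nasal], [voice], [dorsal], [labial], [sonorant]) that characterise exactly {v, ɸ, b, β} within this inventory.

Every target segment is [−sonorant], [+labial]; each remaining inventory member fails at least one of these. Each conjunct is needed — [+labial] alone would also admit /ɱ, w, m/; [−sonorant] alone would also admit /d, ɟ, χ, ʐ, …/ — and no other single listed feature has exactly this extension, so two is the minimum.

[−sonorant, +labial]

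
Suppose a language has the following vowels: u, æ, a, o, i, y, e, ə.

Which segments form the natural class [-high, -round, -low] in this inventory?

The [-high] segments are /æ, a, o, e, ə/.
Among these, [-round] gives /æ, a, e, ə/.
Within that set, [-low] leaves /e, ə/.

e, ə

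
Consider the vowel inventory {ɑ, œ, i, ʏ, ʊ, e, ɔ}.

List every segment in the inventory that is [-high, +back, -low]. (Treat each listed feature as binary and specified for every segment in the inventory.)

ɔ

Checking each segment against [-high], [+back], [-low]: /ɔ/ (mid back rounded lax vowel) satisfies every feature; every other segment in the inventory fails at least one.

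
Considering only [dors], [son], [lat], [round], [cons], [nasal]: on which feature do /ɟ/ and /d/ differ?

[dorsal]

/ɟ/ (voiced palatal stop) and /d/ (voiced alveolar stop) agree on [-sonorant], [-lateral], [-round], [+consonantal], [-nasal]. They differ on [dorsal] (/ɟ/ [+], /d/ [-]).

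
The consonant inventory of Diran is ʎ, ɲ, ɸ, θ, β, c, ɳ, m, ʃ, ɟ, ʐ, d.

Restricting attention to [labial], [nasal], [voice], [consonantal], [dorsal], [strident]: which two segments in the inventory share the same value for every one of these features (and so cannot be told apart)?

/ʎ/ (palatal lateral approximant) and /ɟ/ (voiced palatal stop) are both [−labial], [−nasal], [+voice], [+consonantal], [+dorsal], [−strident], so none of the listed features separates them. (They do differ in [sonorant] and [lateral], which are not among the given features.) Every other pair in the inventory differs on at least one listed feature.

ʎ, ɟ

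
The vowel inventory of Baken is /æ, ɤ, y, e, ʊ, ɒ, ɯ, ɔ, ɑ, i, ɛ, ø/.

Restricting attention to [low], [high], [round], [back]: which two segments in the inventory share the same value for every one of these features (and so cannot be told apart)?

/ɛ/ (mid front unrounded lax vowel) and /e/ (mid front unrounded tense vowel) are both [−low], [−high], [−round], [−back], so none of the listed features separates them. (They do differ in [tense], which is not among the given features.) Every other pair in the inventory differs on at least one listed feature.

ɛ, e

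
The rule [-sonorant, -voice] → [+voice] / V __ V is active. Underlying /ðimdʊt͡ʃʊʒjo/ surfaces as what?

[ðimdʊd͡ʒʊʒjo]

/t͡ʃ/ satisfies [-sonorant, -voice] and sits in V __ V. The [+voice] counterpart of the voiceless postalveolar affricate is /d͡ʒ/. Other segments in /ðimdʊt͡ʃʊʒjo/ either fail the structural description or are not in the environment, so the surface form is [ðimdʊd͡ʒʊʒjo].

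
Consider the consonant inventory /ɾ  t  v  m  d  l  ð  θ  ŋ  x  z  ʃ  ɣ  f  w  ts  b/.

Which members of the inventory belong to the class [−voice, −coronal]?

x, f

Eliminate segments failing any feature: /ɾ, v, m, d, l, ð, ŋ, z, ɣ, w, b/ are [+voice]; /t, θ, ʃ, ts/ are [+coronal]. The remaining /x, f/ satisfy [−voice], [−coronal].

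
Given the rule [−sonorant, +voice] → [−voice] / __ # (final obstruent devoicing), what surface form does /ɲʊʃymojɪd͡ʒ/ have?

/d͡ʒ/ satisfies [−sonorant, +voice] and sits in __ #. The [−voice] counterpart of the voiced postalveolar affricate is /t͡ʃ/. Other segments in /ɲʊʃymojɪd͡ʒ/ either fail the structural description or are not in the environment, so the surface form is [ɲʊʃymojɪt͡ʃ].

[ɲʊʃymojɪt͡ʃ]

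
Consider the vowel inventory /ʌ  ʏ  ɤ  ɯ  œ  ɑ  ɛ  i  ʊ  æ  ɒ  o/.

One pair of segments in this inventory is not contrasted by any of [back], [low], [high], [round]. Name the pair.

/ʌ/ (mid back unrounded lax vowel) and /ɤ/ (mid back unrounded tense vowel) are both [+back], [−low], [−high], [−round], so none of the listed features separates them. (They do differ in [tense], which is not among the given features.) Every other pair in the inventory differs on at least one listed feature.

ʌ, ɤ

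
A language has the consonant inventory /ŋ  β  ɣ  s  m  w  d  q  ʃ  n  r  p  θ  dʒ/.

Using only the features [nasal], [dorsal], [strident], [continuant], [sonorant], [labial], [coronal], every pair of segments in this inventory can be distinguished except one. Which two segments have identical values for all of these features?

s, ʃ

/s/ (voiceless alveolar fricative) and /ʃ/ (voiceless postalveolar fricative) are both [−nasal], [−dorsal], [+strident], [+continuant], [−sonorant], [−labial], [+coronal], so none of the listed features separates them. (They do differ in [anterior] and [distributed], which are not among the given features.) Every other pair in the inventory differs on at least one listed feature.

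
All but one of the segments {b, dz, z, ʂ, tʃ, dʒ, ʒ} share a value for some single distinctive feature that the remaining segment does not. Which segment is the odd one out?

b

The remaining segments after removing /b/ share [+strident]; /b/ (voiced bilabial stop) is [-strident]. For every other candidate removal, the leftover set fails to share any single feature value that the removed segment lacks.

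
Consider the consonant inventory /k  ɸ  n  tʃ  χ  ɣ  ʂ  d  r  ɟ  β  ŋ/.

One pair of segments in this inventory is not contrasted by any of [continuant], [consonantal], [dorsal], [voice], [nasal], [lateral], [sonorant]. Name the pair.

/ɸ/ (voiceless bilabial fricative) and /ʂ/ (voiceless retroflex fricative) are both [+continuant], [+consonantal], [−dorsal], [−voice], [−nasal], [−lateral], [−sonorant], so none of the listed features separates them. (They do differ in [strident], [labial] and [coronal], which are not among the given features.) Every other pair in the inventory differs on at least one listed feature.

ɸ, ʂ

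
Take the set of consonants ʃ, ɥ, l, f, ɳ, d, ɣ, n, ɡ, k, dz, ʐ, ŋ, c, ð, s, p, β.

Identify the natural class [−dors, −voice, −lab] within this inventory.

ʃ, s

Checking each segment against [−dorsal], [−voice], [−labial]: /ʃ/ (voiceless postalveolar fricative), /s/ (voiceless alveolar fricative) satisfy every feature; every other segment in the inventory fails at least one.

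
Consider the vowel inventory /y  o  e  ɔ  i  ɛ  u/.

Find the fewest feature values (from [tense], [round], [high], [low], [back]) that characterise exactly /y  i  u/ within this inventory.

Every target segment is [+high] and no other inventory member is, so one feature is enough.

[+high]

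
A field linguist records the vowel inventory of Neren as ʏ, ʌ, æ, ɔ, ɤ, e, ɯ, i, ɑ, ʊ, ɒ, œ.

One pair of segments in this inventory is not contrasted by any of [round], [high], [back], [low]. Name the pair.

ɤ, ʌ

Both /ɤ/ and /ʌ/ are [−round], [−high], [+back], [−low]. Since the list omits [tense] — which does distinguish the mid back unrounded tense vowel from the mid back unrounded lax vowel — this pair collapses; all other pairs remain distinct.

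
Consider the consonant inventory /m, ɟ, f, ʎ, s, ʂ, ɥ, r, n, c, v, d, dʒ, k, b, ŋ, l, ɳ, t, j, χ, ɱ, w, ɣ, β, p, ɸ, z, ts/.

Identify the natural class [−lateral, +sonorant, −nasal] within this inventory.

Checking each segment against [−lateral], [+sonorant], [−nasal]: /ɥ/ (labial-palatal glide), /r/ (alveolar trill), /j/ (palatal glide), /w/ (labial-velar glide) satisfy every feature; every other segment in the inventory fails at least one.

ɥ, r, j, w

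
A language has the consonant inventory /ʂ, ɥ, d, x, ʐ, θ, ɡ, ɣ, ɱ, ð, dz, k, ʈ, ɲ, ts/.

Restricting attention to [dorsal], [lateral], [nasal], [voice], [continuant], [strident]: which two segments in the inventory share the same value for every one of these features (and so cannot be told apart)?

On the given features, /ɥ/ and /ɣ/ have an identical profile: [+dorsal], [-lateral], [-nasal], [+voice], [+continuant], [-strident]. No other two segments in the inventory coincide on all 6 features. (They do differ in [sonorant], [labial], [round] and [back], which are not among the given features.)

ɥ, ɣ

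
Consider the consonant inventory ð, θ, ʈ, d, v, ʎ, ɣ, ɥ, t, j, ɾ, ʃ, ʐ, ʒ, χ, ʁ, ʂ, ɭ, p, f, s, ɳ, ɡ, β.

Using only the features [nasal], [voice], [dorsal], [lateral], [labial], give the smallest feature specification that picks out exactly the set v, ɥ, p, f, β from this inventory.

The target set is precisely the extension of [+labial] in this inventory.

[+labial]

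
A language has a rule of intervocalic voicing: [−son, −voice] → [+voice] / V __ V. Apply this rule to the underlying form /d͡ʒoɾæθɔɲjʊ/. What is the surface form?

[d͡ʒoɾæðɔɲjʊ]

/θ/ satisfies [−son, −voice] and sits in V __ V. The [+voice] counterpart of the voiceless dental fricative is /ð/. Other segments in /d͡ʒoɾæθɔɲjʊ/ either fail the structural description or are not in the environment, so the surface form is [d͡ʒoɾæðɔɲjʊ].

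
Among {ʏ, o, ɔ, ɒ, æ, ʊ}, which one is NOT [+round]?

æ

/æ/ is the low front unrounded vowel, which is [−round]; the rest — /o, ɔ, ʊ, ʏ, ɒ/ — are [+round].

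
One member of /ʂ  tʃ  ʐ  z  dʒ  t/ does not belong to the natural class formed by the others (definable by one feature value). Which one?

t

[strident] groups all but one: /ʂ, tʃ, ʐ, z, dʒ/ share [+strident] while /t/ (voiceless alveolar stop) alone is [-strident]. Removing any other segment would not leave a single-feature class that excludes it.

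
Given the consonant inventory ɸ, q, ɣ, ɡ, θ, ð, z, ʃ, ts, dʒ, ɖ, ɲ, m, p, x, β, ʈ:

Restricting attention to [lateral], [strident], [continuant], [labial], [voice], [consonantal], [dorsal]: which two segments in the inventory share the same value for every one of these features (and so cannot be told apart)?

ɲ, ɡ

Both /ɲ/ and /ɡ/ are [−lateral], [−strident], [−continuant], [−labial], [+voice], [+consonantal], [+dorsal]. Since the list omits [sonorant], [nasal] and [back] — which do distinguish the palatal nasal from the voiced velar stop — this pair collapses; all other pairs remain distinct.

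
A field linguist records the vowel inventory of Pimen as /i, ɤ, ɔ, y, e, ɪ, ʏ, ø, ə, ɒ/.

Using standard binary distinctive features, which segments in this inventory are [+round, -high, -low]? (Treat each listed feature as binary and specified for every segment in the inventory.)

ɔ, ø

Among the inventory, the [+round] segments are /ɔ, y, ʏ, ø, ɒ/.
Then [-high] gives /ɔ, ø, ɒ/.
Then [-low] leaves /ɔ, ø/.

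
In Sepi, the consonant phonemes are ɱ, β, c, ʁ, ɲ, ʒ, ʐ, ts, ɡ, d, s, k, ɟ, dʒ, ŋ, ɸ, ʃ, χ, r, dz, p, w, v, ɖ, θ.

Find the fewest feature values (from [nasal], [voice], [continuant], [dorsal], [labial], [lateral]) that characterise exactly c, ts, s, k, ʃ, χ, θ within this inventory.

[-voice, -labial]

The class [-voice], [-labial] has exactly /c, ts, s, k, ʃ, χ, θ/ as its extension in this inventory. No smaller conjunction from the listed features achieves this: [-labial] alone would also admit /ʁ, ɲ, ʒ, ʐ, …/; [-voice] alone would also admit /ɸ, p/; and checking the remaining single features turns up none with this extension.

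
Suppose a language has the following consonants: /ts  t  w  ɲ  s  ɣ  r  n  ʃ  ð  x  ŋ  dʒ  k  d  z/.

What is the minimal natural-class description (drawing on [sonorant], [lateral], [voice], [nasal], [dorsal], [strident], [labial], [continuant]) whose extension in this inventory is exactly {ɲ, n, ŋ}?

[+nasal]

/ɲ, n, ŋ/ are exactly the [+nasal] segments in the inventory, so a single feature suffices.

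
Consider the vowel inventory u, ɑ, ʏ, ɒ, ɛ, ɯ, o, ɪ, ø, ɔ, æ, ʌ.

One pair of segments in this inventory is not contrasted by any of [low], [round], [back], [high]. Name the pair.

o, ɔ

On the given features, /o/ and /ɔ/ have an identical profile: [−low], [+round], [+back], [−high]. No other two segments in the inventory coincide on all 4 features. (They do differ in [tense], which is not among the given features.)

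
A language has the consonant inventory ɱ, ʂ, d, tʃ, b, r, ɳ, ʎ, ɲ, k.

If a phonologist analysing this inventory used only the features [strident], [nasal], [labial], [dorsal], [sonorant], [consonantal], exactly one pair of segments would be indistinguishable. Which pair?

Both /ʂ/ and /tʃ/ are [+strident], [−nasal], [−labial], [−dorsal], [−sonorant], [+consonantal]. Since the list omits [continuant] and [distributed] — which do distinguish the voiceless retroflex fricative from the voiceless postalveolar affricate — this pair collapses; all other pairs remain distinct.

ʂ, tʃ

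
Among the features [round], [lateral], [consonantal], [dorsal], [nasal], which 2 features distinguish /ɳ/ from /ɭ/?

[nasal], [lateral]

/ɳ/ is the retroflex nasal and /ɭ/ is the retroflex lateral approximant. Both are [−round], [+consonantal], [−dorsal]. /ɳ/ is [+nasal] while /ɭ/ is [−nasal]; /ɳ/ is [−lateral] while /ɭ/ is [+lateral], so the distinguishing features are [nasal], [lateral].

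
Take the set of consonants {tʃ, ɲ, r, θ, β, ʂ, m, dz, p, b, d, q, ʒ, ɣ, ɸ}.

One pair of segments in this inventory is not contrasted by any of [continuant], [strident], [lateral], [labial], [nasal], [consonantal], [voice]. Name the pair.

/ɣ/ (voiced velar fricative) and /r/ (alveolar trill) are both [+continuant], [-strident], [-lateral], [-labial], [-nasal], [+consonantal], [+voice], so none of the listed features separates them. (They do differ in [sonorant], [coronal] and [dorsal], which are not among the given features.) Every other pair in the inventory differs on at least one listed feature.

ɣ, r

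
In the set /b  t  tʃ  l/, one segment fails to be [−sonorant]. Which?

l

Every segment except /l/ is [−sonorant]. /l/ (alveolar lateral approximant) is [+sonorant], so it is the exception.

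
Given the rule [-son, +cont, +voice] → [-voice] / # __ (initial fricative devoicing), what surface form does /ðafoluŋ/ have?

[θafoluŋ]

The only segment in the rule's environment that also matches [-son, +cont, +voice] is /ð/. Applying [-voice] turns the voiced dental fricative into /θ/ (voiceless dental fricative), giving [θafoluŋ].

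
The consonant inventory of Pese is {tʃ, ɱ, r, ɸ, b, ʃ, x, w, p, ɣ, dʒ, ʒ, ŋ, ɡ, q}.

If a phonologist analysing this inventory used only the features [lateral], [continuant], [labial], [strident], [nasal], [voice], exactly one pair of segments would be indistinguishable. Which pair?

On the given features, /ɣ/ and /r/ have an identical profile: [-lateral], [+continuant], [-labial], [-strident], [-nasal], [+voice]. No other two segments in the inventory coincide on all 6 features. (They do differ in [sonorant], [coronal] and [dorsal], which are not among the given features.)

ɣ, r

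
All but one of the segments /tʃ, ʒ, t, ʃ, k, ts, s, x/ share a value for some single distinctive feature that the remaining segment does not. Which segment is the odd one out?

ʒ

The remaining segments after removing /ʒ/ share [−voice]; /ʒ/ (voiced postalveolar fricative) is [+voice]. For every other candidate removal, the leftover set fails to share any single feature value that the removed segment lacks.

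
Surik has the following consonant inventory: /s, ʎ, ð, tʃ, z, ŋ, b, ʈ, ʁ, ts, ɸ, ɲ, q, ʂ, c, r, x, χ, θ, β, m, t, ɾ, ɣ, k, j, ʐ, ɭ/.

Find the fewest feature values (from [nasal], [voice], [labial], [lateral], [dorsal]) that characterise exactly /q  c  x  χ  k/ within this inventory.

[-voice, +dorsal]

The class [-voice], [+dorsal] has exactly /q, c, x, χ, k/ as its extension in this inventory. No smaller conjunction from the listed features achieves this: [+dorsal] alone would also admit /ʎ, ŋ, ʁ, ɲ, …/; [-voice] alone would also admit /s, tʃ, ʈ, ts, …/; and checking the remaining single features turns up none with this extension.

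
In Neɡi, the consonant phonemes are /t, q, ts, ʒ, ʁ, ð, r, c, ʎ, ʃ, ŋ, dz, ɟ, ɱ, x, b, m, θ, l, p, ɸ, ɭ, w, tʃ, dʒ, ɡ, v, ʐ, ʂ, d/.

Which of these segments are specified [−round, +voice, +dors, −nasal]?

The [−round] segments are /t, q, ts, ʒ, ʁ, ð, r, c, ʎ, ʃ, ŋ, dz, ɟ, ɱ, x, b, m, θ, l, p, ɸ, ɭ, tʃ, dʒ, ɡ, v, ʐ, ʂ, d/.
Among these, [+voice] gives /ʒ, ʁ, ð, r, ʎ, ŋ, dz, ɟ, ɱ, b, m, l, ɭ, dʒ, ɡ, v, ʐ, d/.
Intersecting with [+dorsal] gives /ʁ, ʎ, ŋ, ɟ, ɡ/.
Among these, [−nasal] leaves /ʁ, ʎ, ɟ, ɡ/.

ʁ, ʎ, ɟ, ɡ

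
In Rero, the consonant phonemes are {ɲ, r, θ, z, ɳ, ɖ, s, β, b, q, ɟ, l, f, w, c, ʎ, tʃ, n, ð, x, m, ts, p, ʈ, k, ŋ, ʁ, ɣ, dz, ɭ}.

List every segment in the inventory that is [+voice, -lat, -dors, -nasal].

Checking each segment against [+voice], [-lateral], [-dorsal], [-nasal]: /r/ (alveolar trill), /z/ (voiced alveolar fricative), /ɖ/ (voiced retroflex stop), /β/ (voiced bilabial fricative), /b/ (voiced bilabial stop), /ð/ (voiced dental fricative), among others, satisfy every feature; every other segment in the inventory fails at least one.

r, z, ɖ, β, b, ð, dz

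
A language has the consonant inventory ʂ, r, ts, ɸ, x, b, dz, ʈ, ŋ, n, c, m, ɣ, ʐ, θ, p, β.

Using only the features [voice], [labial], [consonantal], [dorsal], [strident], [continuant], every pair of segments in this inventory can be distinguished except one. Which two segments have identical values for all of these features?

Both /b/ and /m/ are [+voice], [+labial], [+consonantal], [−dorsal], [−strident], [−continuant]. Since the list omits [sonorant] and [nasal] — which do distinguish the voiced bilabial stop from the bilabial nasal — this pair collapses; all other pairs remain distinct.

b, m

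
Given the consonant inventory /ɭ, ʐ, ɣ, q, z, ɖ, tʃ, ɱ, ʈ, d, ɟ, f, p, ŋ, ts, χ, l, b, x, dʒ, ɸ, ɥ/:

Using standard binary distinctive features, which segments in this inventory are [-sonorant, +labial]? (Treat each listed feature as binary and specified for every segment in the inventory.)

f, p, b, ɸ

Checking each segment against [-sonorant], [+labial]: /f/ (voiceless labiodental fricative), /p/ (voiceless bilabial stop), /b/ (voiced bilabial stop), /ɸ/ (voiceless bilabial fricative) satisfy every feature; every other segment in the inventory fails at least one.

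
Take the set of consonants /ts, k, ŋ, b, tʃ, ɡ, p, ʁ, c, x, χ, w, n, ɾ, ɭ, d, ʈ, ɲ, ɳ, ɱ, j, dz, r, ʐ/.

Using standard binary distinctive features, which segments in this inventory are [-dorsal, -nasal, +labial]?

b, p

First, the [-dorsal] segments are /ts, b, tʃ, p, n, ɾ, ɭ, d, ʈ, ɳ, ɱ, dz, r, ʐ/.
Among these, [-nasal] gives /ts, b, tʃ, p, ɾ, ɭ, d, ʈ, dz, r, ʐ/.
Within that set, [+labial] leaves /b, p/.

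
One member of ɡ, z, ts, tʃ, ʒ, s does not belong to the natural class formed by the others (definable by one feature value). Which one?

ɡ

[strident] (equivalently [coronal], [dorsal]) groups all but one: /ts, tʃ, ʒ, s, z/ share [+strident] while /ɡ/ (voiced velar stop) alone is [-strident]. Removing any other segment would not leave a single-feature class that excludes it.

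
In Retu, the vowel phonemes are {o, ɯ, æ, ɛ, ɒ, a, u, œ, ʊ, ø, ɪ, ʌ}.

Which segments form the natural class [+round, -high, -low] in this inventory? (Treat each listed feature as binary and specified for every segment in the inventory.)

o, œ, ø

The [+round] segments are /o, ɒ, u, œ, ʊ, ø/.
Of those, [-high] gives /o, ɒ, œ, ø/.
Intersecting with [-low] leaves /o, œ, ø/.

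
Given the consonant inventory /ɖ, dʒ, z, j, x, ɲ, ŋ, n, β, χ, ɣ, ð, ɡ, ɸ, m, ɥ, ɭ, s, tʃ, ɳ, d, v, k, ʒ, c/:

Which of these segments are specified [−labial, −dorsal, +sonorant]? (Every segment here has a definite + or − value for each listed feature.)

Eliminate segments failing any feature: /ɖ, dʒ, z, ð, s, tʃ, d, ʒ/ are [−sonorant]; /j, x, ɲ, ŋ, χ, ɣ, ɡ, k, c/ are [+dorsal]; /β, ɸ, m, ɥ, v/ are [+labial]. The remaining /n, ɭ, ɳ/ satisfy [−labial], [−dorsal], [+sonorant].

n, ɭ, ɳ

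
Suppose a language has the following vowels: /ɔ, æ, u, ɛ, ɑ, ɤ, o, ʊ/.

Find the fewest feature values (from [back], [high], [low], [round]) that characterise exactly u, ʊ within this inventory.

[+high]

/u, ʊ/ are exactly the [+high] segments in the inventory, so a single feature suffices.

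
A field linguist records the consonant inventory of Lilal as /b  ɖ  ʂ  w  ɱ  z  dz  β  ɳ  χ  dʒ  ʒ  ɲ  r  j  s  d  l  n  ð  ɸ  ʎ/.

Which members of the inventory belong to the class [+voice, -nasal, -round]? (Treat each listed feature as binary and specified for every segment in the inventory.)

First, the [+voice] segments are /b, ɖ, w, ɱ, z, dz, β, ɳ, dʒ, ʒ, ɲ, r, j, d, l, n, ð, ʎ/.
Then [-nasal] gives /b, ɖ, w, z, dz, β, dʒ, ʒ, r, j, d, l, ð, ʎ/.
Intersecting with [-round] leaves /b, ɖ, z, dz, β, dʒ, ʒ, r, j, d, l, ð, ʎ/.

b, ɖ, z, dz, β, dʒ, ʒ, r, j, d, l, ð, ʎ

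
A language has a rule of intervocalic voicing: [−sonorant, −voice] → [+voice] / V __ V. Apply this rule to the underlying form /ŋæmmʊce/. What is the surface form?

The only segment in the rule's environment that also matches [−sonorant, −voice] is /c/. Applying [+voice] turns the voiceless palatal stop into /ɟ/ (voiced palatal stop), giving [ŋæmmʊɟe].

[ŋæmmʊɟe]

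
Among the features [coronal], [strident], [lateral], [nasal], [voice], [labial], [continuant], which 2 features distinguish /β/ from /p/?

[voice], [continuant]

The two segments share [−coronal], [−strident], [−lateral], [−nasal], [+labial]. The only features from the list on which they differ: /β/ is [+voice] while /p/ is [−voice]; /β/ is [+continuant] while /p/ is [−continuant].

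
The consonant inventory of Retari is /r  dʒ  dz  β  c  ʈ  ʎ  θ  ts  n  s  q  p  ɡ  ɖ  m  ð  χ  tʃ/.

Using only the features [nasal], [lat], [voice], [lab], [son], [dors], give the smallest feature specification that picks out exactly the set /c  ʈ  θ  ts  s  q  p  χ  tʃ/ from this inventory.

/c, ʈ, θ, ts, s, q, p, χ, tʃ/ are exactly the [-voice] segments in the inventory, so a single feature suffices.

[-voice]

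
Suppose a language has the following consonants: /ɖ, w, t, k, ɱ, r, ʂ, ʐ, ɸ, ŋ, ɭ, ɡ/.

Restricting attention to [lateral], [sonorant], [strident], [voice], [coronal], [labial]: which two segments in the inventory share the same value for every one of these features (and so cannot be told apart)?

On the given features, /w/ and /ɱ/ have an identical profile: [−lateral], [+sonorant], [−strident], [+voice], [−coronal], [+labial]. No other two segments in the inventory coincide on all 6 features. (They do differ in [nasal], [continuant], [round] and [dorsal], which are not among the given features.)

w, ɱ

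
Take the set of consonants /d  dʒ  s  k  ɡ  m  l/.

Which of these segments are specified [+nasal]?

The feature [nasal] marks segments produced with velum lowered (airflow through the nose). In this inventory /m/ has that property, so it is [+nasal]; /d, dʒ, s, k, ɡ, l/ are [−nasal].

m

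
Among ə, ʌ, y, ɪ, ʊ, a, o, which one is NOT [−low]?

a

Every segment except /a/ is [−low]. /a/ (low unrounded vowel) is [+low], so it is the exception.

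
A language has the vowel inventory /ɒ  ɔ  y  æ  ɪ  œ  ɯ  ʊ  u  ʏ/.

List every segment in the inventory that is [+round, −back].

y, œ, ʏ

Checking each segment against [+round], [−back]: /y/ (high front rounded tense vowel), /œ/ (mid front rounded lax vowel), /ʏ/ (high front rounded lax vowel) satisfy every feature; every other segment in the inventory fails at least one.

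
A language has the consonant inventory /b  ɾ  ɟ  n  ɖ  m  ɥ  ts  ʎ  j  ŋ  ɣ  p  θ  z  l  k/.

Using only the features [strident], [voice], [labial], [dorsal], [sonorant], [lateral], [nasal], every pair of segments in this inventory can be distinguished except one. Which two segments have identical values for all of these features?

Both /ɣ/ and /ɟ/ are [-strident], [+voice], [-labial], [+dorsal], [-sonorant], [-lateral], [-nasal]. Since the list omits [continuant] and [back] — which do distinguish the voiced velar fricative from the voiced palatal stop — this pair collapses; all other pairs remain distinct.

ɣ, ɟ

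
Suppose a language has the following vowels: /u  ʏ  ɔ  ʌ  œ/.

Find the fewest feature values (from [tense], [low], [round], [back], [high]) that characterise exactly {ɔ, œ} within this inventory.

[−high, +round]

The class [−high], [+round] has exactly /ɔ, œ/ as its extension in this inventory. No smaller conjunction from the listed features achieves this: [+round] alone would also admit /u, ʏ/; [−high] alone would also admit /ʌ/; and checking the remaining single features turns up none with this extension.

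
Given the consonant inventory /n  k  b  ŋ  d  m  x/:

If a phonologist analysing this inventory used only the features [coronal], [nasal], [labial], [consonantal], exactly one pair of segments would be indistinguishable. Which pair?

k, x

On the given features, /k/ and /x/ have an identical profile: [-coronal], [-nasal], [-labial], [+consonantal]. No other two segments in the inventory coincide on all 4 features. (They do differ in [continuant], which is not among the given features.)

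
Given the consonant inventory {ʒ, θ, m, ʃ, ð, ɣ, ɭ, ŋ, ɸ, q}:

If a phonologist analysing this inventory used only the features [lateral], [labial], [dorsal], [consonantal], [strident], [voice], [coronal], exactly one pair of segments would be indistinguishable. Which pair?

Both /ɣ/ and /ŋ/ are [−lateral], [−labial], [+dorsal], [+consonantal], [−strident], [+voice], [−coronal]. Since the list omits [sonorant], [nasal] and [continuant] — which do distinguish the voiced velar fricative from the velar nasal — this pair collapses; all other pairs remain distinct.

ɣ, ŋ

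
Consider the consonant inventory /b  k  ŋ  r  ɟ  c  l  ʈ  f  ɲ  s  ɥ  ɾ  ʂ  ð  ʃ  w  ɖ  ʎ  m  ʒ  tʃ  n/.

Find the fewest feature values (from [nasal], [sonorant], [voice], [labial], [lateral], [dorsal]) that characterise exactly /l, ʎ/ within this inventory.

The target set is precisely the extension of [+lateral] in this inventory.

[+lateral]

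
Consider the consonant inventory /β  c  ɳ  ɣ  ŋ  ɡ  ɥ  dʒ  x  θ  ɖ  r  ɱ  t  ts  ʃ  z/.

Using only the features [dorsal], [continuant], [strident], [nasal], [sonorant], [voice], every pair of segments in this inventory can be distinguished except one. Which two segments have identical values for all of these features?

ɱ, ɳ

/ɱ/ (labiodental nasal) and /ɳ/ (retroflex nasal) are both [−dorsal], [−continuant], [−strident], [+nasal], [+sonorant], [+voice], so none of the listed features separates them. (They do differ in [labial] and [coronal], which are not among the given features.) Every other pair in the inventory differs on at least one listed feature.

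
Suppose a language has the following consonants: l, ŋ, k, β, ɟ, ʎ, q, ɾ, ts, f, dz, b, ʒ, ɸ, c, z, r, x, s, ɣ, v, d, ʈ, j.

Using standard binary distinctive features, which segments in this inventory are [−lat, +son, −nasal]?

The [−lateral] segments are /ŋ, k, β, ɟ, q, ɾ, ts, f, dz, b, ʒ, ɸ, c, z, r, x, s, ɣ, v, d, ʈ, j/.
Intersecting with [+sonorant] gives /ŋ, ɾ, r, j/.
Then [−nasal] leaves /ɾ, r, j/.

ɾ, r, j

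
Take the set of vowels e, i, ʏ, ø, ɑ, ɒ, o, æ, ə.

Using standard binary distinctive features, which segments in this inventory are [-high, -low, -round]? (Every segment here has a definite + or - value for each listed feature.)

Eliminate segments failing any feature: /i, ʏ/ are [+high]; /ø, o/ are [+round]; /ɑ, ɒ, æ/ are [+low]. The remaining /e, ə/ satisfy [-high], [-low], [-round].

e, ə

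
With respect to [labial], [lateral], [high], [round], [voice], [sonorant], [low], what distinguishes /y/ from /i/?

The two segments share [-lateral], [+high], [+voice], [+sonorant], [-low]. The only features from the list on which they differ: /y/ is [+labial] while /i/ is [-labial]; /y/ is [+round] while /i/ is [-round].

[labial], [round]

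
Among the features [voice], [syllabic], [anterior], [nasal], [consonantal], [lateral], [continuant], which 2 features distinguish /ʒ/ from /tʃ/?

[voice], [continuant]

The two segments share [−syllabic], [−anterior], [−nasal], [+consonantal], [−lateral]. The only features from the list on which they differ: /ʒ/ is [+voice] while /tʃ/ is [−voice]; /ʒ/ is [+continuant] while /tʃ/ is [−continuant].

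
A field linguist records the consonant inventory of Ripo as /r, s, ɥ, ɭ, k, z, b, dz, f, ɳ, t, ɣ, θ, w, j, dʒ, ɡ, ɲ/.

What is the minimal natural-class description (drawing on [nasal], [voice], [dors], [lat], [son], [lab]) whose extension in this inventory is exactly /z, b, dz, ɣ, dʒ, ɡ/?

/z, b, dz, ɣ, dʒ, ɡ/ are all [-sonorant], [+voice], and no other segment in the inventory matches both values. Dropping any one of them over-generates: [+voice] alone would also admit /r, ɥ, ɭ, ɳ, …/; [-sonorant] alone would also admit /s, k, f, t, …/. No other single listed feature picks out exactly this set either, so fewer than two features will not do.

[-son, +voice]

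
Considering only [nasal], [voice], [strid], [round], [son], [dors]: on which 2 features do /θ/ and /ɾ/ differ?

/θ/ (voiceless dental fricative) and /ɾ/ (alveolar tap) agree on [-nasal], [-strident], [-round], [-dorsal]. They differ on [sonorant] (/θ/ [-], /ɾ/ [+]), [voice] (/θ/ [-], /ɾ/ [+]).

[sonorant], [voice]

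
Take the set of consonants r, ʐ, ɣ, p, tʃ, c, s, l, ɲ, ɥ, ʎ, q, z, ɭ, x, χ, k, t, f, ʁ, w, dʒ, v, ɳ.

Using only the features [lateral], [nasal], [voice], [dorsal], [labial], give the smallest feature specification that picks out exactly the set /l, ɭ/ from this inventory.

[+lateral, -dorsal]

The class [+lateral], [-dorsal] has exactly /l, ɭ/ as its extension in this inventory. No smaller conjunction from the listed features achieves this: [-dorsal] alone would also admit /r, ʐ, p, tʃ, …/; [+lateral] alone would also admit /ʎ/; and checking the remaining single features turns up none with this extension.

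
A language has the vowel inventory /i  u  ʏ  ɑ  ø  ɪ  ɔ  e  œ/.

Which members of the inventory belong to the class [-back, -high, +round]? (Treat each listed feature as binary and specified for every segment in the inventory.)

ø, œ

Eliminate segments failing any feature: /i, ʏ, ɪ/ are [+high]; /u, ɑ, ɔ/ are [+back]; /e/ is [-round]. The remaining /ø, œ/ satisfy [-back], [-high], [+round].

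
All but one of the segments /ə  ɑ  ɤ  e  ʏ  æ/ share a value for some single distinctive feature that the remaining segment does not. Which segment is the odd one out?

[round] (equivalently [high]) groups all but one: /æ, ə, ɤ, e, ɑ/ share [−round] while /ʏ/ (high front rounded lax vowel) alone is [+round]. Removing any other segment would not leave a single-feature class that excludes it.

ʏ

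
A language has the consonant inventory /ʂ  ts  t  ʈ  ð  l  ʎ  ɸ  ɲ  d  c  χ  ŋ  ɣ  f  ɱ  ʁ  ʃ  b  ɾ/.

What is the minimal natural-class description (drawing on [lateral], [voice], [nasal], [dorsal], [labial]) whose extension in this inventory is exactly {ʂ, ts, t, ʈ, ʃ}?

/ʂ, ts, t, ʈ, ʃ/ are all [-voice], [-labial], [-dorsal], and no other segment in the inventory matches all three values. Dropping any one of them over-generates: [-labial, -dorsal] alone would also admit /ð, l, d, ɾ/; [-voice, -dorsal] alone would also admit /ɸ, f/; [-voice, -labial] alone would also admit /c, χ/. No other combination of two listed features picks out exactly this set either, so fewer than three features will not do.

[-voice, -labial, -dorsal]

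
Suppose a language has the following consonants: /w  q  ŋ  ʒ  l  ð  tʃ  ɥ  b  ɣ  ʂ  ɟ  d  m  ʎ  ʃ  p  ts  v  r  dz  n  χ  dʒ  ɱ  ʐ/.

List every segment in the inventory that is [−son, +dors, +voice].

Eliminate segments failing any feature: /w, ŋ, l, ɥ, m, ʎ, r, n, ɱ/ are [+sonorant]; /q, χ/ are [−voice]; /ʒ, ð, tʃ, b, ʂ, d, ʃ, p, ts, v, dz, dʒ, ʐ/ are [−dorsal]. The remaining /ɣ, ɟ/ satisfy [−sonorant], [+dorsal], [+voice].

ɣ, ɟ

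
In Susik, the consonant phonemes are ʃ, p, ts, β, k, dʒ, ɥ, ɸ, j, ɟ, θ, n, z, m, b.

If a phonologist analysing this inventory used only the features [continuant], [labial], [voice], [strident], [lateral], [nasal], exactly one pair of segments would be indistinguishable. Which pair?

On the given features, /β/ and /ɥ/ have an identical profile: [+continuant], [+labial], [+voice], [−strident], [−lateral], [−nasal]. No other two segments in the inventory coincide on all 6 features. (They do differ in [sonorant], [round] and [dorsal], which are not among the given features.)

β, ɥ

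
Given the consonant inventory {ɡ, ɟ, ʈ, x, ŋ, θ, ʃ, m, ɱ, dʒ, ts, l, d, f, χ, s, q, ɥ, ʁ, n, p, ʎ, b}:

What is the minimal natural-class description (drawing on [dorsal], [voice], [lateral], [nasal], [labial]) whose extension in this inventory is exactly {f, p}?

/f, p/ are all [-voice], [+labial], and no other segment in the inventory matches both values. Dropping any one of them over-generates: [+labial] alone would also admit /m, ɱ, ɥ, b/; [-voice] alone would also admit /ʈ, x, θ, ʃ, …/. No other single listed feature picks out exactly this set either, so fewer than two features will not do.

[-voice, +labial]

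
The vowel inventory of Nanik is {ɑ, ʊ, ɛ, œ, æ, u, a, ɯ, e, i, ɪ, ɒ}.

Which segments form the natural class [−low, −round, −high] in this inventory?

ɛ, e

Eliminate segments failing any feature: /ɑ, æ, a, ɒ/ are [+low]; /ʊ, œ, u/ are [+round]; /ɯ, i, ɪ/ are [+high]. The remaining /ɛ, e/ satisfy [−low], [−round], [−high].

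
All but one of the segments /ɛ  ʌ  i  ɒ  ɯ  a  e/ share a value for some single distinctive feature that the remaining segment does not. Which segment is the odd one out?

ɒ

[round] groups all but one: /ɛ, a, e, ɯ, ʌ, i/ share [−round] while /ɒ/ (low back rounded vowel) alone is [+round]. Removing any other segment would not leave a single-feature class that excludes it.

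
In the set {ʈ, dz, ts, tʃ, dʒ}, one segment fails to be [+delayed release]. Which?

/dʒ, ts, tʃ, dz/ are all [+delayed release]; /ʈ/ (voiceless retroflex stop) is [-delayed release].

ʈ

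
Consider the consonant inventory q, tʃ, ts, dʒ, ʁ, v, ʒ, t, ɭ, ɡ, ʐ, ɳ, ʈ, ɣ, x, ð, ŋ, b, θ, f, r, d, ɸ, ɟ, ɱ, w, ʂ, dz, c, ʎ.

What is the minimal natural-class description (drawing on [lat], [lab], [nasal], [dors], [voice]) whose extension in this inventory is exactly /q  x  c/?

Every target segment is [−voice], [+dorsal]; each remaining inventory member fails at least one of these. Each conjunct is needed — [+dorsal] alone would also admit /ʁ, ɡ, ɣ, ŋ, …/; [−voice] alone would also admit /tʃ, ts, t, ʈ, …/ — and no other single listed feature has exactly this extension, so two is the minimum.

[−voice, +dors]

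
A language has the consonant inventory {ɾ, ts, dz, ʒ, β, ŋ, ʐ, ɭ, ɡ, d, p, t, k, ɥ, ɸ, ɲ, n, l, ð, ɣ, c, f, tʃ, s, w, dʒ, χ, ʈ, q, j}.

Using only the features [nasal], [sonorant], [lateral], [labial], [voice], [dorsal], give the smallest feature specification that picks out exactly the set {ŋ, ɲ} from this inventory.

/ŋ, ɲ/ are all [+nasal], [+dorsal], and no other segment in the inventory matches both values. Dropping any one of them over-generates: [+dorsal] alone would also admit /ɡ, k, ɥ, ɣ, …/; [+nasal] alone would also admit /n/. No other single listed feature picks out exactly this set either, so fewer than two features will not do.

[+nasal, +dorsal]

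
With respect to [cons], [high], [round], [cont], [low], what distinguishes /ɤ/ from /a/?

[low]

The two segments share [−consonantal], [−high], [−round], [+continuant]. The only feature from the list on which they differ: /ɤ/ is [−low] while /a/ is [+low].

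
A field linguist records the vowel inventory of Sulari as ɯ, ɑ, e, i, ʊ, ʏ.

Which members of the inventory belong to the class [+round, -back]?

ʏ

Among the inventory, the [+round] segments are /ʊ, ʏ/.
Then [-back] leaves /ʏ/.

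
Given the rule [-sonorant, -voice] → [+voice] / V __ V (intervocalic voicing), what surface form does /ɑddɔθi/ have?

/θ/ satisfies [-sonorant, -voice] and sits in V __ V. The [+voice] counterpart of the voiceless dental fricative is /ð/. Other segments in /ɑddɔθi/ either fail the structural description or are not in the environment, so the surface form is [ɑddɔði].

[ɑddɔði]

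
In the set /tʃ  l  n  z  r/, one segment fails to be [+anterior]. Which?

Every segment except /tʃ/ is [+anterior]. /tʃ/ (voiceless postalveolar affricate) is [−anterior], so it is the exception.

tʃ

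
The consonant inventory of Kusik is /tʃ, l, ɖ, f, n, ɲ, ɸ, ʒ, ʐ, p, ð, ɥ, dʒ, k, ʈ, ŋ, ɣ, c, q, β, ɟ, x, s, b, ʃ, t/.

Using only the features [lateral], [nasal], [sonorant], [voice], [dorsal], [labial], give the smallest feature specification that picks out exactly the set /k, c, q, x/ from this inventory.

/k, c, q, x/ are all [-voice], [+dorsal], and no other segment in the inventory matches both values. Dropping any one of them over-generates: [+dorsal] alone would also admit /ɲ, ɥ, ŋ, ɣ, …/; [-voice] alone would also admit /tʃ, f, ɸ, p, …/. No other single listed feature picks out exactly this set either, so fewer than two features will not do.

[-voice, +dorsal]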